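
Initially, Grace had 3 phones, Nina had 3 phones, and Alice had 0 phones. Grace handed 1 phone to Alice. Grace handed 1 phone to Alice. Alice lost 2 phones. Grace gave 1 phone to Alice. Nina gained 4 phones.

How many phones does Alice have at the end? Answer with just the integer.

Tracking counts step by step:
Start: Grace=3, Nina=3, Alice=0
Event 1 (Grace -> Alice, 1): Grace: 3 -> 2, Alice: 0 -> 1. State: Grace=2, Nina=3, Alice=1
Event 2 (Grace -> Alice, 1): Grace: 2 -> 1, Alice: 1 -> 2. State: Grace=1, Nina=3, Alice=2
Event 3 (Alice -2): Alice: 2 -> 0. State: Grace=1, Nina=3, Alice=0
Event 4 (Grace -> Alice, 1): Grace: 1 -> 0, Alice: 0 -> 1. State: Grace=0, Nina=3, Alice=1
Event 5 (Nina +4): Nina: 3 -> 7. State: Grace=0, Nina=7, Alice=1

Alice's final count: 1

Answer: 1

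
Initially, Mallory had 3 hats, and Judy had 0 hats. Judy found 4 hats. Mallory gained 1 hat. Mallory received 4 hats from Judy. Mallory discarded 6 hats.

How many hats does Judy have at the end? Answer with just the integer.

Answer: 0

Derivation:
Tracking counts step by step:
Start: Mallory=3, Judy=0
Event 1 (Judy +4): Judy: 0 -> 4. State: Mallory=3, Judy=4
Event 2 (Mallory +1): Mallory: 3 -> 4. State: Mallory=4, Judy=4
Event 3 (Judy -> Mallory, 4): Judy: 4 -> 0, Mallory: 4 -> 8. State: Mallory=8, Judy=0
Event 4 (Mallory -6): Mallory: 8 -> 2. State: Mallory=2, Judy=0

Judy's final count: 0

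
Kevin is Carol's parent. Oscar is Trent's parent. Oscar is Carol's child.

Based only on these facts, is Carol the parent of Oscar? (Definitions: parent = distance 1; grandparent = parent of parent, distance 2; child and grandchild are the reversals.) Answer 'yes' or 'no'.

Reconstructing the parent chain from the given facts:
  Kevin -> Carol -> Oscar -> Trent
(each arrow means 'parent of the next')
Positions in the chain (0 = top):
  position of Kevin: 0
  position of Carol: 1
  position of Oscar: 2
  position of Trent: 3

Carol is at position 1, Oscar is at position 2; signed distance (j - i) = 1.
'parent' requires j - i = 1. Actual distance is 1, so the relation HOLDS.

Answer: yes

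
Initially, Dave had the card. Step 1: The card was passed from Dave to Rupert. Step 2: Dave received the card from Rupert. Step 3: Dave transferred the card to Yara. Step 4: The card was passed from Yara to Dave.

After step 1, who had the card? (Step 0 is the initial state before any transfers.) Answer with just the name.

Answer: Rupert

Derivation:
Tracking the card holder through step 1:
After step 0 (start): Dave
After step 1: Rupert

At step 1, the holder is Rupert.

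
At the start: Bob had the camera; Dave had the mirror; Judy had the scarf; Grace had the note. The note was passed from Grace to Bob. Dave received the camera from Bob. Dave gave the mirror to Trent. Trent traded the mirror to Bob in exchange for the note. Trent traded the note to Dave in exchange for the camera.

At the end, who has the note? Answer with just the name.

Tracking all object holders:
Start: camera:Bob, mirror:Dave, scarf:Judy, note:Grace
Event 1 (give note: Grace -> Bob). State: camera:Bob, mirror:Dave, scarf:Judy, note:Bob
Event 2 (give camera: Bob -> Dave). State: camera:Dave, mirror:Dave, scarf:Judy, note:Bob
Event 3 (give mirror: Dave -> Trent). State: camera:Dave, mirror:Trent, scarf:Judy, note:Bob
Event 4 (swap mirror<->note: now mirror:Bob, note:Trent). State: camera:Dave, mirror:Bob, scarf:Judy, note:Trent
Event 5 (swap note<->camera: now note:Dave, camera:Trent). State: camera:Trent, mirror:Bob, scarf:Judy, note:Dave

Final state: camera:Trent, mirror:Bob, scarf:Judy, note:Dave
The note is held by Dave.

Answer: Dave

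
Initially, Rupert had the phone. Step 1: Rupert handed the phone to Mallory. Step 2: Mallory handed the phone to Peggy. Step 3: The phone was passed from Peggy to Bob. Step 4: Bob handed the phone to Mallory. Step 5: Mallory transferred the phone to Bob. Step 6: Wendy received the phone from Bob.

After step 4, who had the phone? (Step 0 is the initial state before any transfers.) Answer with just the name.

Answer: Mallory

Derivation:
Tracking the phone holder through step 4:
After step 0 (start): Rupert
After step 1: Mallory
After step 2: Peggy
After step 3: Bob
After step 4: Mallory

At step 4, the holder is Mallory.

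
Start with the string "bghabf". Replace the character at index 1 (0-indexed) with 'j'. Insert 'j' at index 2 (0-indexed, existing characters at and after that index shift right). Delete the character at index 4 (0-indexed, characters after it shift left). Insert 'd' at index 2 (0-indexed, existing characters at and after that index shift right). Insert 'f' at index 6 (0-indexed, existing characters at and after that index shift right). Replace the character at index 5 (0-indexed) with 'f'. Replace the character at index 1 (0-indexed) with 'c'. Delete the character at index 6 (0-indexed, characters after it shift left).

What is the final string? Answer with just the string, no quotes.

Answer: bcdjhff

Derivation:
Applying each edit step by step:
Start: "bghabf"
Op 1 (replace idx 1: 'g' -> 'j'): "bghabf" -> "bjhabf"
Op 2 (insert 'j' at idx 2): "bjhabf" -> "bjjhabf"
Op 3 (delete idx 4 = 'a'): "bjjhabf" -> "bjjhbf"
Op 4 (insert 'd' at idx 2): "bjjhbf" -> "bjdjhbf"
Op 5 (insert 'f' at idx 6): "bjdjhbf" -> "bjdjhbff"
Op 6 (replace idx 5: 'b' -> 'f'): "bjdjhbff" -> "bjdjhfff"
Op 7 (replace idx 1: 'j' -> 'c'): "bjdjhfff" -> "bcdjhfff"
Op 8 (delete idx 6 = 'f'): "bcdjhfff" -> "bcdjhff"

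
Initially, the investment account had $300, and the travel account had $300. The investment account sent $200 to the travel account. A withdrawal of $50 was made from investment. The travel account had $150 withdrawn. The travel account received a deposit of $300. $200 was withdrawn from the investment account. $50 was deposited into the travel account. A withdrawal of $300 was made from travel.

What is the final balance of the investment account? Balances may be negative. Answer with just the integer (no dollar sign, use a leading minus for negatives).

Answer: -150

Derivation:
Tracking account balances step by step:
Start: investment=300, travel=300
Event 1 (transfer 200 investment -> travel): investment: 300 - 200 = 100, travel: 300 + 200 = 500. Balances: investment=100, travel=500
Event 2 (withdraw 50 from investment): investment: 100 - 50 = 50. Balances: investment=50, travel=500
Event 3 (withdraw 150 from travel): travel: 500 - 150 = 350. Balances: investment=50, travel=350
Event 4 (deposit 300 to travel): travel: 350 + 300 = 650. Balances: investment=50, travel=650
Event 5 (withdraw 200 from investment): investment: 50 - 200 = -150. Balances: investment=-150, travel=650
Event 6 (deposit 50 to travel): travel: 650 + 50 = 700. Balances: investment=-150, travel=700
Event 7 (withdraw 300 from travel): travel: 700 - 300 = 400. Balances: investment=-150, travel=400

Final balance of investment: -150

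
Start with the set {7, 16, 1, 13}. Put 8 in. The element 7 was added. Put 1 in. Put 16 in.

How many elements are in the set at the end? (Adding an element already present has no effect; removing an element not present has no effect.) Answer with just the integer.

Tracking the set through each operation:
Start: {1, 13, 16, 7}
Event 1 (add 8): added. Set: {1, 13, 16, 7, 8}
Event 2 (add 7): already present, no change. Set: {1, 13, 16, 7, 8}
Event 3 (add 1): already present, no change. Set: {1, 13, 16, 7, 8}
Event 4 (add 16): already present, no change. Set: {1, 13, 16, 7, 8}

Final set: {1, 13, 16, 7, 8} (size 5)

Answer: 5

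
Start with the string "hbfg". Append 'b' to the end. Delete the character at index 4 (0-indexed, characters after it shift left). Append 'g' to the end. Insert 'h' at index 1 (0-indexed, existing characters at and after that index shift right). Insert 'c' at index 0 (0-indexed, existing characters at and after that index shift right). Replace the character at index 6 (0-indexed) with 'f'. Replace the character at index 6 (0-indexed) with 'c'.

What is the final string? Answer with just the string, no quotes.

Answer: chhbfgc

Derivation:
Applying each edit step by step:
Start: "hbfg"
Op 1 (append 'b'): "hbfg" -> "hbfgb"
Op 2 (delete idx 4 = 'b'): "hbfgb" -> "hbfg"
Op 3 (append 'g'): "hbfg" -> "hbfgg"
Op 4 (insert 'h' at idx 1): "hbfgg" -> "hhbfgg"
Op 5 (insert 'c' at idx 0): "hhbfgg" -> "chhbfgg"
Op 6 (replace idx 6: 'g' -> 'f'): "chhbfgg" -> "chhbfgf"
Op 7 (replace idx 6: 'f' -> 'c'): "chhbfgf" -> "chhbfgc"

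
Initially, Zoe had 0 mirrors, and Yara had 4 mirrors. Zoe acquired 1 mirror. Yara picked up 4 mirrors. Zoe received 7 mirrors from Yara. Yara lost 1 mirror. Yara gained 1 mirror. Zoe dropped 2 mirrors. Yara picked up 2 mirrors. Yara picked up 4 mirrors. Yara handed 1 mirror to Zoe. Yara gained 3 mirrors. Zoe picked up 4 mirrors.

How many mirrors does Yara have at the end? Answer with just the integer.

Answer: 9

Derivation:
Tracking counts step by step:
Start: Zoe=0, Yara=4
Event 1 (Zoe +1): Zoe: 0 -> 1. State: Zoe=1, Yara=4
Event 2 (Yara +4): Yara: 4 -> 8. State: Zoe=1, Yara=8
Event 3 (Yara -> Zoe, 7): Yara: 8 -> 1, Zoe: 1 -> 8. State: Zoe=8, Yara=1
Event 4 (Yara -1): Yara: 1 -> 0. State: Zoe=8, Yara=0
Event 5 (Yara +1): Yara: 0 -> 1. State: Zoe=8, Yara=1
Event 6 (Zoe -2): Zoe: 8 -> 6. State: Zoe=6, Yara=1
Event 7 (Yara +2): Yara: 1 -> 3. State: Zoe=6, Yara=3
Event 8 (Yara +4): Yara: 3 -> 7. State: Zoe=6, Yara=7
Event 9 (Yara -> Zoe, 1): Yara: 7 -> 6, Zoe: 6 -> 7. State: Zoe=7, Yara=6
Event 10 (Yara +3): Yara: 6 -> 9. State: Zoe=7, Yara=9
Event 11 (Zoe +4): Zoe: 7 -> 11. State: Zoe=11, Yara=9

Yara's final count: 9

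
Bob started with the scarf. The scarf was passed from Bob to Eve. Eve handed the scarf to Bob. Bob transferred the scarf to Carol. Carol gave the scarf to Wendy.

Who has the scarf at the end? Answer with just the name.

Tracking the scarf through each event:
Start: Bob has the scarf.
After event 1: Eve has the scarf.
After event 2: Bob has the scarf.
After event 3: Carol has the scarf.
After event 4: Wendy has the scarf.

Answer: Wendy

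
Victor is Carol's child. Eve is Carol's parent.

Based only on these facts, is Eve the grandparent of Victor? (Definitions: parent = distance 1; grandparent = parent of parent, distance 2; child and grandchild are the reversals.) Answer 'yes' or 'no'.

Answer: yes

Derivation:
Reconstructing the parent chain from the given facts:
  Eve -> Carol -> Victor
(each arrow means 'parent of the next')
Positions in the chain (0 = top):
  position of Eve: 0
  position of Carol: 1
  position of Victor: 2

Eve is at position 0, Victor is at position 2; signed distance (j - i) = 2.
'grandparent' requires j - i = 2. Actual distance is 2, so the relation HOLDS.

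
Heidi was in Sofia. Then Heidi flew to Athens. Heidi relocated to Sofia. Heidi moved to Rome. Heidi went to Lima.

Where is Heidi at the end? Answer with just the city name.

Tracking Heidi's location:
Start: Heidi is in Sofia.
After move 1: Sofia -> Athens. Heidi is in Athens.
After move 2: Athens -> Sofia. Heidi is in Sofia.
After move 3: Sofia -> Rome. Heidi is in Rome.
After move 4: Rome -> Lima. Heidi is in Lima.

Answer: Lima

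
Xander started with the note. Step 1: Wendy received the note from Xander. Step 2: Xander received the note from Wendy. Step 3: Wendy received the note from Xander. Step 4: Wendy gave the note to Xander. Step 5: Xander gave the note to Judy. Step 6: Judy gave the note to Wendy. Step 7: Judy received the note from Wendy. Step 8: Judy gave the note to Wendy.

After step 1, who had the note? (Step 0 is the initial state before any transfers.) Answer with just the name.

Answer: Wendy

Derivation:
Tracking the note holder through step 1:
After step 0 (start): Xander
After step 1: Wendy

At step 1, the holder is Wendy.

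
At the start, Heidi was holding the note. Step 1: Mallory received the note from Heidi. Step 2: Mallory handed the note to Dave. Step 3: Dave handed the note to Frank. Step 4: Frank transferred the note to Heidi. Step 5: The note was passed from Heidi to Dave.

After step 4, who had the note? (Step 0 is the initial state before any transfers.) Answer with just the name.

Tracking the note holder through step 4:
After step 0 (start): Heidi
After step 1: Mallory
After step 2: Dave
After step 3: Frank
After step 4: Heidi

At step 4, the holder is Heidi.

Answer: Heidi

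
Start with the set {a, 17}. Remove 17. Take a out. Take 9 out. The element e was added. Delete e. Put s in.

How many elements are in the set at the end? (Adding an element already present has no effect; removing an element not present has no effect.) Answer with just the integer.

Answer: 1

Derivation:
Tracking the set through each operation:
Start: {17, a}
Event 1 (remove 17): removed. Set: {a}
Event 2 (remove a): removed. Set: {}
Event 3 (remove 9): not present, no change. Set: {}
Event 4 (add e): added. Set: {e}
Event 5 (remove e): removed. Set: {}
Event 6 (add s): added. Set: {s}

Final set: {s} (size 1)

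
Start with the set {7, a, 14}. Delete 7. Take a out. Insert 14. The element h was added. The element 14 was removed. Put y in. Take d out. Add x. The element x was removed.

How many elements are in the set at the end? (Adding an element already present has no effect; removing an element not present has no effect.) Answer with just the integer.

Tracking the set through each operation:
Start: {14, 7, a}
Event 1 (remove 7): removed. Set: {14, a}
Event 2 (remove a): removed. Set: {14}
Event 3 (add 14): already present, no change. Set: {14}
Event 4 (add h): added. Set: {14, h}
Event 5 (remove 14): removed. Set: {h}
Event 6 (add y): added. Set: {h, y}
Event 7 (remove d): not present, no change. Set: {h, y}
Event 8 (add x): added. Set: {h, x, y}
Event 9 (remove x): removed. Set: {h, y}

Final set: {h, y} (size 2)

Answer: 2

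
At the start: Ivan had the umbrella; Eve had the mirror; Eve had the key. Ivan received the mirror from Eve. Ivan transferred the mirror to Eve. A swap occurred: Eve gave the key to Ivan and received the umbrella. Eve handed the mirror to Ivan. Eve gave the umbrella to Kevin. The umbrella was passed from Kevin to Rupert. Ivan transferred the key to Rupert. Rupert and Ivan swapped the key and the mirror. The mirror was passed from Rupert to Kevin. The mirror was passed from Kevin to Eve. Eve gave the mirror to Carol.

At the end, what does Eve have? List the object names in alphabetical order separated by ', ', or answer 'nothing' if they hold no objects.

Tracking all object holders:
Start: umbrella:Ivan, mirror:Eve, key:Eve
Event 1 (give mirror: Eve -> Ivan). State: umbrella:Ivan, mirror:Ivan, key:Eve
Event 2 (give mirror: Ivan -> Eve). State: umbrella:Ivan, mirror:Eve, key:Eve
Event 3 (swap key<->umbrella: now key:Ivan, umbrella:Eve). State: umbrella:Eve, mirror:Eve, key:Ivan
Event 4 (give mirror: Eve -> Ivan). State: umbrella:Eve, mirror:Ivan, key:Ivan
Event 5 (give umbrella: Eve -> Kevin). State: umbrella:Kevin, mirror:Ivan, key:Ivan
Event 6 (give umbrella: Kevin -> Rupert). State: umbrella:Rupert, mirror:Ivan, key:Ivan
Event 7 (give key: Ivan -> Rupert). State: umbrella:Rupert, mirror:Ivan, key:Rupert
Event 8 (swap key<->mirror: now key:Ivan, mirror:Rupert). State: umbrella:Rupert, mirror:Rupert, key:Ivan
Event 9 (give mirror: Rupert -> Kevin). State: umbrella:Rupert, mirror:Kevin, key:Ivan
Event 10 (give mirror: Kevin -> Eve). State: umbrella:Rupert, mirror:Eve, key:Ivan
Event 11 (give mirror: Eve -> Carol). State: umbrella:Rupert, mirror:Carol, key:Ivan

Final state: umbrella:Rupert, mirror:Carol, key:Ivan
Eve holds: (nothing).

Answer: nothing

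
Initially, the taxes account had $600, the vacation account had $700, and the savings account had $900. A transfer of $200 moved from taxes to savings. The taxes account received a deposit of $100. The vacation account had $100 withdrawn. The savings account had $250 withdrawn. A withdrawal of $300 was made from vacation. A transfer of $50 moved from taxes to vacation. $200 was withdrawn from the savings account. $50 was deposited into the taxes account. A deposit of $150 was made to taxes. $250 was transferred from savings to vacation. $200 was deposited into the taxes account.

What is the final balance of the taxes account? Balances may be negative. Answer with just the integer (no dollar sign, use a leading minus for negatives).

Answer: 850

Derivation:
Tracking account balances step by step:
Start: taxes=600, vacation=700, savings=900
Event 1 (transfer 200 taxes -> savings): taxes: 600 - 200 = 400, savings: 900 + 200 = 1100. Balances: taxes=400, vacation=700, savings=1100
Event 2 (deposit 100 to taxes): taxes: 400 + 100 = 500. Balances: taxes=500, vacation=700, savings=1100
Event 3 (withdraw 100 from vacation): vacation: 700 - 100 = 600. Balances: taxes=500, vacation=600, savings=1100
Event 4 (withdraw 250 from savings): savings: 1100 - 250 = 850. Balances: taxes=500, vacation=600, savings=850
Event 5 (withdraw 300 from vacation): vacation: 600 - 300 = 300. Balances: taxes=500, vacation=300, savings=850
Event 6 (transfer 50 taxes -> vacation): taxes: 500 - 50 = 450, vacation: 300 + 50 = 350. Balances: taxes=450, vacation=350, savings=850
Event 7 (withdraw 200 from savings): savings: 850 - 200 = 650. Balances: taxes=450, vacation=350, savings=650
Event 8 (deposit 50 to taxes): taxes: 450 + 50 = 500. Balances: taxes=500, vacation=350, savings=650
Event 9 (deposit 150 to taxes): taxes: 500 + 150 = 650. Balances: taxes=650, vacation=350, savings=650
Event 10 (transfer 250 savings -> vacation): savings: 650 - 250 = 400, vacation: 350 + 250 = 600. Balances: taxes=650, vacation=600, savings=400
Event 11 (deposit 200 to taxes): taxes: 650 + 200 = 850. Balances: taxes=850, vacation=600, savings=400

Final balance of taxes: 850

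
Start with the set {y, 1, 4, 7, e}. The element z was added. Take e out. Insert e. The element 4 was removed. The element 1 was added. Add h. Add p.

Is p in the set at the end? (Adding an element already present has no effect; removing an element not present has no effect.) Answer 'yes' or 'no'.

Tracking the set through each operation:
Start: {1, 4, 7, e, y}
Event 1 (add z): added. Set: {1, 4, 7, e, y, z}
Event 2 (remove e): removed. Set: {1, 4, 7, y, z}
Event 3 (add e): added. Set: {1, 4, 7, e, y, z}
Event 4 (remove 4): removed. Set: {1, 7, e, y, z}
Event 5 (add 1): already present, no change. Set: {1, 7, e, y, z}
Event 6 (add h): added. Set: {1, 7, e, h, y, z}
Event 7 (add p): added. Set: {1, 7, e, h, p, y, z}

Final set: {1, 7, e, h, p, y, z} (size 7)
p is in the final set.

Answer: yes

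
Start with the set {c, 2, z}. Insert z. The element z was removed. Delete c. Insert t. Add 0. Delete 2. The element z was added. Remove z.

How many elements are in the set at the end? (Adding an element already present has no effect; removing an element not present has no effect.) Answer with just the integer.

Tracking the set through each operation:
Start: {2, c, z}
Event 1 (add z): already present, no change. Set: {2, c, z}
Event 2 (remove z): removed. Set: {2, c}
Event 3 (remove c): removed. Set: {2}
Event 4 (add t): added. Set: {2, t}
Event 5 (add 0): added. Set: {0, 2, t}
Event 6 (remove 2): removed. Set: {0, t}
Event 7 (add z): added. Set: {0, t, z}
Event 8 (remove z): removed. Set: {0, t}

Final set: {0, t} (size 2)

Answer: 2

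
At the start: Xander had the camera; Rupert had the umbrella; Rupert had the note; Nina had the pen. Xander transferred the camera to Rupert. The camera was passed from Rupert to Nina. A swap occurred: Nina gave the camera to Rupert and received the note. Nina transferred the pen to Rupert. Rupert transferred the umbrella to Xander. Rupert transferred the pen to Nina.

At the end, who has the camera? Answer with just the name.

Answer: Rupert

Derivation:
Tracking all object holders:
Start: camera:Xander, umbrella:Rupert, note:Rupert, pen:Nina
Event 1 (give camera: Xander -> Rupert). State: camera:Rupert, umbrella:Rupert, note:Rupert, pen:Nina
Event 2 (give camera: Rupert -> Nina). State: camera:Nina, umbrella:Rupert, note:Rupert, pen:Nina
Event 3 (swap camera<->note: now camera:Rupert, note:Nina). State: camera:Rupert, umbrella:Rupert, note:Nina, pen:Nina
Event 4 (give pen: Nina -> Rupert). State: camera:Rupert, umbrella:Rupert, note:Nina, pen:Rupert
Event 5 (give umbrella: Rupert -> Xander). State: camera:Rupert, umbrella:Xander, note:Nina, pen:Rupert
Event 6 (give pen: Rupert -> Nina). State: camera:Rupert, umbrella:Xander, note:Nina, pen:Nina

Final state: camera:Rupert, umbrella:Xander, note:Nina, pen:Nina
The camera is held by Rupert.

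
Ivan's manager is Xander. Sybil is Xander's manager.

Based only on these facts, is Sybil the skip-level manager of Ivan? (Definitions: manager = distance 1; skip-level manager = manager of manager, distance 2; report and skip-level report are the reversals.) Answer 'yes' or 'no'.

Answer: yes

Derivation:
Reconstructing the manager chain from the given facts:
  Sybil -> Xander -> Ivan
(each arrow means 'manager of the next')
Positions in the chain (0 = top):
  position of Sybil: 0
  position of Xander: 1
  position of Ivan: 2

Sybil is at position 0, Ivan is at position 2; signed distance (j - i) = 2.
'skip-level manager' requires j - i = 2. Actual distance is 2, so the relation HOLDS.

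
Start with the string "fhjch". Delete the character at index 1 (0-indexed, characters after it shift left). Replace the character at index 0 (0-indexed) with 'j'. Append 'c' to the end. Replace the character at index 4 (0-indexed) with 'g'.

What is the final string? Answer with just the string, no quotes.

Applying each edit step by step:
Start: "fhjch"
Op 1 (delete idx 1 = 'h'): "fhjch" -> "fjch"
Op 2 (replace idx 0: 'f' -> 'j'): "fjch" -> "jjch"
Op 3 (append 'c'): "jjch" -> "jjchc"
Op 4 (replace idx 4: 'c' -> 'g'): "jjchc" -> "jjchg"

Answer: jjchg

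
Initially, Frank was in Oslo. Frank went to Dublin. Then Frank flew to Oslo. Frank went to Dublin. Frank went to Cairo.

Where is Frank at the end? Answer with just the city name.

Tracking Frank's location:
Start: Frank is in Oslo.
After move 1: Oslo -> Dublin. Frank is in Dublin.
After move 2: Dublin -> Oslo. Frank is in Oslo.
After move 3: Oslo -> Dublin. Frank is in Dublin.
After move 4: Dublin -> Cairo. Frank is in Cairo.

Answer: Cairo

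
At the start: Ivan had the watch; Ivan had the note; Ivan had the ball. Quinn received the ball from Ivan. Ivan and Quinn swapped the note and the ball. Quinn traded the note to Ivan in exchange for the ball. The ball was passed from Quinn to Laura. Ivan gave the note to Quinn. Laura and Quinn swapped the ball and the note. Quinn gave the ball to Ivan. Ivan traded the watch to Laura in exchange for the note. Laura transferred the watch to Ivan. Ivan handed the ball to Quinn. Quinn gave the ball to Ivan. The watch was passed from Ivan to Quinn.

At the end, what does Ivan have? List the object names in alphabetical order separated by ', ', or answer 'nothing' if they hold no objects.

Answer: ball, note

Derivation:
Tracking all object holders:
Start: watch:Ivan, note:Ivan, ball:Ivan
Event 1 (give ball: Ivan -> Quinn). State: watch:Ivan, note:Ivan, ball:Quinn
Event 2 (swap note<->ball: now note:Quinn, ball:Ivan). State: watch:Ivan, note:Quinn, ball:Ivan
Event 3 (swap note<->ball: now note:Ivan, ball:Quinn). State: watch:Ivan, note:Ivan, ball:Quinn
Event 4 (give ball: Quinn -> Laura). State: watch:Ivan, note:Ivan, ball:Laura
Event 5 (give note: Ivan -> Quinn). State: watch:Ivan, note:Quinn, ball:Laura
Event 6 (swap ball<->note: now ball:Quinn, note:Laura). State: watch:Ivan, note:Laura, ball:Quinn
Event 7 (give ball: Quinn -> Ivan). State: watch:Ivan, note:Laura, ball:Ivan
Event 8 (swap watch<->note: now watch:Laura, note:Ivan). State: watch:Laura, note:Ivan, ball:Ivan
Event 9 (give watch: Laura -> Ivan). State: watch:Ivan, note:Ivan, ball:Ivan
Event 10 (give ball: Ivan -> Quinn). State: watch:Ivan, note:Ivan, ball:Quinn
Event 11 (give ball: Quinn -> Ivan). State: watch:Ivan, note:Ivan, ball:Ivan
Event 12 (give watch: Ivan -> Quinn). State: watch:Quinn, note:Ivan, ball:Ivan

Final state: watch:Quinn, note:Ivan, ball:Ivan
Ivan holds: ball, note.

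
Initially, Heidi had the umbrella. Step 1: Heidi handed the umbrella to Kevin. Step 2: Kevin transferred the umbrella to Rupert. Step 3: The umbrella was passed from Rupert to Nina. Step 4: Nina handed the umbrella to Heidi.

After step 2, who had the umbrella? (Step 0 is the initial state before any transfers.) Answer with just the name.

Answer: Rupert

Derivation:
Tracking the umbrella holder through step 2:
After step 0 (start): Heidi
After step 1: Kevin
After step 2: Rupert

At step 2, the holder is Rupert.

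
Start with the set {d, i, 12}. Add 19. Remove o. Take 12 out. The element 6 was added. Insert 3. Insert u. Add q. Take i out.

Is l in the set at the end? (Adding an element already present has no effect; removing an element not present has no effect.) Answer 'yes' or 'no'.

Answer: no

Derivation:
Tracking the set through each operation:
Start: {12, d, i}
Event 1 (add 19): added. Set: {12, 19, d, i}
Event 2 (remove o): not present, no change. Set: {12, 19, d, i}
Event 3 (remove 12): removed. Set: {19, d, i}
Event 4 (add 6): added. Set: {19, 6, d, i}
Event 5 (add 3): added. Set: {19, 3, 6, d, i}
Event 6 (add u): added. Set: {19, 3, 6, d, i, u}
Event 7 (add q): added. Set: {19, 3, 6, d, i, q, u}
Event 8 (remove i): removed. Set: {19, 3, 6, d, q, u}

Final set: {19, 3, 6, d, q, u} (size 6)
l is NOT in the final set.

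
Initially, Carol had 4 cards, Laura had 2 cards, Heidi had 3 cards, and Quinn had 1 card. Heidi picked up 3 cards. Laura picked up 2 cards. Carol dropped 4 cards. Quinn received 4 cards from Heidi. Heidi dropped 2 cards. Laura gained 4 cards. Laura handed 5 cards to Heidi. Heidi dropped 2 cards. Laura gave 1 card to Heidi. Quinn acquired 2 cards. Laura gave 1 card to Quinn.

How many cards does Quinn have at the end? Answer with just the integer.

Tracking counts step by step:
Start: Carol=4, Laura=2, Heidi=3, Quinn=1
Event 1 (Heidi +3): Heidi: 3 -> 6. State: Carol=4, Laura=2, Heidi=6, Quinn=1
Event 2 (Laura +2): Laura: 2 -> 4. State: Carol=4, Laura=4, Heidi=6, Quinn=1
Event 3 (Carol -4): Carol: 4 -> 0. State: Carol=0, Laura=4, Heidi=6, Quinn=1
Event 4 (Heidi -> Quinn, 4): Heidi: 6 -> 2, Quinn: 1 -> 5. State: Carol=0, Laura=4, Heidi=2, Quinn=5
Event 5 (Heidi -2): Heidi: 2 -> 0. State: Carol=0, Laura=4, Heidi=0, Quinn=5
Event 6 (Laura +4): Laura: 4 -> 8. State: Carol=0, Laura=8, Heidi=0, Quinn=5
Event 7 (Laura -> Heidi, 5): Laura: 8 -> 3, Heidi: 0 -> 5. State: Carol=0, Laura=3, Heidi=5, Quinn=5
Event 8 (Heidi -2): Heidi: 5 -> 3. State: Carol=0, Laura=3, Heidi=3, Quinn=5
Event 9 (Laura -> Heidi, 1): Laura: 3 -> 2, Heidi: 3 -> 4. State: Carol=0, Laura=2, Heidi=4, Quinn=5
Event 10 (Quinn +2): Quinn: 5 -> 7. State: Carol=0, Laura=2, Heidi=4, Quinn=7
Event 11 (Laura -> Quinn, 1): Laura: 2 -> 1, Quinn: 7 -> 8. State: Carol=0, Laura=1, Heidi=4, Quinn=8

Quinn's final count: 8

Answer: 8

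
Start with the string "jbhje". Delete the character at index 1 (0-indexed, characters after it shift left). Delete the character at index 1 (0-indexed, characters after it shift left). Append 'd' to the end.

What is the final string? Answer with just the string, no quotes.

Applying each edit step by step:
Start: "jbhje"
Op 1 (delete idx 1 = 'b'): "jbhje" -> "jhje"
Op 2 (delete idx 1 = 'h'): "jhje" -> "jje"
Op 3 (append 'd'): "jje" -> "jjed"

Answer: jjed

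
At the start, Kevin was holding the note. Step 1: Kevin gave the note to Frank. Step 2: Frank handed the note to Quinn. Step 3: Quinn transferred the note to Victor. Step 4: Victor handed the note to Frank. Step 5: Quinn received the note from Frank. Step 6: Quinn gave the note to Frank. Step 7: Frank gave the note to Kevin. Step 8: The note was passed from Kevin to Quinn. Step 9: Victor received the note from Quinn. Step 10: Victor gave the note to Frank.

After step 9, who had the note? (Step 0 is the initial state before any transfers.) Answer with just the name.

Answer: Victor

Derivation:
Tracking the note holder through step 9:
After step 0 (start): Kevin
After step 1: Frank
After step 2: Quinn
After step 3: Victor
After step 4: Frank
After step 5: Quinn
After step 6: Frank
After step 7: Kevin
After step 8: Quinn
After step 9: Victor

At step 9, the holder is Victor.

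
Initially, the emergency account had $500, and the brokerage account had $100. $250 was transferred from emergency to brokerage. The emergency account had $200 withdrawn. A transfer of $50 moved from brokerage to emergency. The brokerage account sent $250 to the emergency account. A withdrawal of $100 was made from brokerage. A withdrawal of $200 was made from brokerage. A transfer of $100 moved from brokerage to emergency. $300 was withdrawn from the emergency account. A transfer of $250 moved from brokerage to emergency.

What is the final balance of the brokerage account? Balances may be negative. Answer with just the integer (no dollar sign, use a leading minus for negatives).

Answer: -600

Derivation:
Tracking account balances step by step:
Start: emergency=500, brokerage=100
Event 1 (transfer 250 emergency -> brokerage): emergency: 500 - 250 = 250, brokerage: 100 + 250 = 350. Balances: emergency=250, brokerage=350
Event 2 (withdraw 200 from emergency): emergency: 250 - 200 = 50. Balances: emergency=50, brokerage=350
Event 3 (transfer 50 brokerage -> emergency): brokerage: 350 - 50 = 300, emergency: 50 + 50 = 100. Balances: emergency=100, brokerage=300
Event 4 (transfer 250 brokerage -> emergency): brokerage: 300 - 250 = 50, emergency: 100 + 250 = 350. Balances: emergency=350, brokerage=50
Event 5 (withdraw 100 from brokerage): brokerage: 50 - 100 = -50. Balances: emergency=350, brokerage=-50
Event 6 (withdraw 200 from brokerage): brokerage: -50 - 200 = -250. Balances: emergency=350, brokerage=-250
Event 7 (transfer 100 brokerage -> emergency): brokerage: -250 - 100 = -350, emergency: 350 + 100 = 450. Balances: emergency=450, brokerage=-350
Event 8 (withdraw 300 from emergency): emergency: 450 - 300 = 150. Balances: emergency=150, brokerage=-350
Event 9 (transfer 250 brokerage -> emergency): brokerage: -350 - 250 = -600, emergency: 150 + 250 = 400. Balances: emergency=400, brokerage=-600

Final balance of brokerage: -600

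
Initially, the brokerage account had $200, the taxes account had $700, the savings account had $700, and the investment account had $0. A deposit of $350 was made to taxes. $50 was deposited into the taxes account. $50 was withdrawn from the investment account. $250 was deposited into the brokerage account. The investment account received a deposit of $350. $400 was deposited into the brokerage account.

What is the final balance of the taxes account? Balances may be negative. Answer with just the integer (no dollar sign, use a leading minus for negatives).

Tracking account balances step by step:
Start: brokerage=200, taxes=700, savings=700, investment=0
Event 1 (deposit 350 to taxes): taxes: 700 + 350 = 1050. Balances: brokerage=200, taxes=1050, savings=700, investment=0
Event 2 (deposit 50 to taxes): taxes: 1050 + 50 = 1100. Balances: brokerage=200, taxes=1100, savings=700, investment=0
Event 3 (withdraw 50 from investment): investment: 0 - 50 = -50. Balances: brokerage=200, taxes=1100, savings=700, investment=-50
Event 4 (deposit 250 to brokerage): brokerage: 200 + 250 = 450. Balances: brokerage=450, taxes=1100, savings=700, investment=-50
Event 5 (deposit 350 to investment): investment: -50 + 350 = 300. Balances: brokerage=450, taxes=1100, savings=700, investment=300
Event 6 (deposit 400 to brokerage): brokerage: 450 + 400 = 850. Balances: brokerage=850, taxes=1100, savings=700, investment=300

Final balance of taxes: 1100

Answer: 1100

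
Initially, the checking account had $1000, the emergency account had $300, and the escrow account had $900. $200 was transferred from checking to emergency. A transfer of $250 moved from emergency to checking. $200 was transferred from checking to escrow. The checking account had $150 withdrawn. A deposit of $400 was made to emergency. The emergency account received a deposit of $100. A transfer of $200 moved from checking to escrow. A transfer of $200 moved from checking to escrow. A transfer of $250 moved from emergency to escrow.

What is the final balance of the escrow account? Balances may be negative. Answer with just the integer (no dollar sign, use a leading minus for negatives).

Answer: 1750

Derivation:
Tracking account balances step by step:
Start: checking=1000, emergency=300, escrow=900
Event 1 (transfer 200 checking -> emergency): checking: 1000 - 200 = 800, emergency: 300 + 200 = 500. Balances: checking=800, emergency=500, escrow=900
Event 2 (transfer 250 emergency -> checking): emergency: 500 - 250 = 250, checking: 800 + 250 = 1050. Balances: checking=1050, emergency=250, escrow=900
Event 3 (transfer 200 checking -> escrow): checking: 1050 - 200 = 850, escrow: 900 + 200 = 1100. Balances: checking=850, emergency=250, escrow=1100
Event 4 (withdraw 150 from checking): checking: 850 - 150 = 700. Balances: checking=700, emergency=250, escrow=1100
Event 5 (deposit 400 to emergency): emergency: 250 + 400 = 650. Balances: checking=700, emergency=650, escrow=1100
Event 6 (deposit 100 to emergency): emergency: 650 + 100 = 750. Balances: checking=700, emergency=750, escrow=1100
Event 7 (transfer 200 checking -> escrow): checking: 700 - 200 = 500, escrow: 1100 + 200 = 1300. Balances: checking=500, emergency=750, escrow=1300
Event 8 (transfer 200 checking -> escrow): checking: 500 - 200 = 300, escrow: 1300 + 200 = 1500. Balances: checking=300, emergency=750, escrow=1500
Event 9 (transfer 250 emergency -> escrow): emergency: 750 - 250 = 500, escrow: 1500 + 250 = 1750. Balances: checking=300, emergency=500, escrow=1750

Final balance of escrow: 1750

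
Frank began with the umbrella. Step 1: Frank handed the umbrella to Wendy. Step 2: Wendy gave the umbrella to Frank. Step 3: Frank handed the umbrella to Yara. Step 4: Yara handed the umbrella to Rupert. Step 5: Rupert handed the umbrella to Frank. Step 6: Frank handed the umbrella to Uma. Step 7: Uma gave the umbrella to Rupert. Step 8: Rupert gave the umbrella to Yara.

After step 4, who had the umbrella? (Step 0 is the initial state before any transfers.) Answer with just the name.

Tracking the umbrella holder through step 4:
After step 0 (start): Frank
After step 1: Wendy
After step 2: Frank
After step 3: Yara
After step 4: Rupert

At step 4, the holder is Rupert.

Answer: Rupert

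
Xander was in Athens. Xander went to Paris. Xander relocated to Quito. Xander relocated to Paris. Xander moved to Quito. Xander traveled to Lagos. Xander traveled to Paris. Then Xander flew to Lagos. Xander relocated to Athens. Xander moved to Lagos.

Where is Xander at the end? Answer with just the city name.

Answer: Lagos

Derivation:
Tracking Xander's location:
Start: Xander is in Athens.
After move 1: Athens -> Paris. Xander is in Paris.
After move 2: Paris -> Quito. Xander is in Quito.
After move 3: Quito -> Paris. Xander is in Paris.
After move 4: Paris -> Quito. Xander is in Quito.
After move 5: Quito -> Lagos. Xander is in Lagos.
After move 6: Lagos -> Paris. Xander is in Paris.
After move 7: Paris -> Lagos. Xander is in Lagos.
After move 8: Lagos -> Athens. Xander is in Athens.
After move 9: Athens -> Lagos. Xander is in Lagos.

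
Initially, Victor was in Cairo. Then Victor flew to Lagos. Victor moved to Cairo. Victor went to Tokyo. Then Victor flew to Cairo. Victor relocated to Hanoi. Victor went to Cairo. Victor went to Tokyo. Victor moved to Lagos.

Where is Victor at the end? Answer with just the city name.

Tracking Victor's location:
Start: Victor is in Cairo.
After move 1: Cairo -> Lagos. Victor is in Lagos.
After move 2: Lagos -> Cairo. Victor is in Cairo.
After move 3: Cairo -> Tokyo. Victor is in Tokyo.
After move 4: Tokyo -> Cairo. Victor is in Cairo.
After move 5: Cairo -> Hanoi. Victor is in Hanoi.
After move 6: Hanoi -> Cairo. Victor is in Cairo.
After move 7: Cairo -> Tokyo. Victor is in Tokyo.
After move 8: Tokyo -> Lagos. Victor is in Lagos.

Answer: Lagos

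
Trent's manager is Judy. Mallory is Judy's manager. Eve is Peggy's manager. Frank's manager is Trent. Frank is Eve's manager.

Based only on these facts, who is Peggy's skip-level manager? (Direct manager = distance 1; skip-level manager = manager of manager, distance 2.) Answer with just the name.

Answer: Frank

Derivation:
Reconstructing the manager chain from the given facts:
  Mallory -> Judy -> Trent -> Frank -> Eve -> Peggy
(each arrow means 'manager of the next')
Positions in the chain (0 = top):
  position of Mallory: 0
  position of Judy: 1
  position of Trent: 2
  position of Frank: 3
  position of Eve: 4
  position of Peggy: 5

Peggy is at position 5; the skip-level manager is 2 steps up the chain, i.e. position 3: Frank.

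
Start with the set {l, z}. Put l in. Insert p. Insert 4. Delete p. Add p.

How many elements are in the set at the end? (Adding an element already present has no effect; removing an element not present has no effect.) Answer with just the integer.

Tracking the set through each operation:
Start: {l, z}
Event 1 (add l): already present, no change. Set: {l, z}
Event 2 (add p): added. Set: {l, p, z}
Event 3 (add 4): added. Set: {4, l, p, z}
Event 4 (remove p): removed. Set: {4, l, z}
Event 5 (add p): added. Set: {4, l, p, z}

Final set: {4, l, p, z} (size 4)

Answer: 4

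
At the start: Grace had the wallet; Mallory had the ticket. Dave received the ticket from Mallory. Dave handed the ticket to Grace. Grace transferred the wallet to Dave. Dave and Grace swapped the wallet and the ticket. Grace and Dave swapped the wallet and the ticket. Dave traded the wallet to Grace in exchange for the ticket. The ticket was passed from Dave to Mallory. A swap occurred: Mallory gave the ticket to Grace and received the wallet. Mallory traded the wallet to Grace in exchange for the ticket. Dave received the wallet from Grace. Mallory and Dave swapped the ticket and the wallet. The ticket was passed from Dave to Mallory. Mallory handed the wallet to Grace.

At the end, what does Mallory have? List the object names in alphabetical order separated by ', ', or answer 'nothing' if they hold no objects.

Tracking all object holders:
Start: wallet:Grace, ticket:Mallory
Event 1 (give ticket: Mallory -> Dave). State: wallet:Grace, ticket:Dave
Event 2 (give ticket: Dave -> Grace). State: wallet:Grace, ticket:Grace
Event 3 (give wallet: Grace -> Dave). State: wallet:Dave, ticket:Grace
Event 4 (swap wallet<->ticket: now wallet:Grace, ticket:Dave). State: wallet:Grace, ticket:Dave
Event 5 (swap wallet<->ticket: now wallet:Dave, ticket:Grace). State: wallet:Dave, ticket:Grace
Event 6 (swap wallet<->ticket: now wallet:Grace, ticket:Dave). State: wallet:Grace, ticket:Dave
Event 7 (give ticket: Dave -> Mallory). State: wallet:Grace, ticket:Mallory
Event 8 (swap ticket<->wallet: now ticket:Grace, wallet:Mallory). State: wallet:Mallory, ticket:Grace
Event 9 (swap wallet<->ticket: now wallet:Grace, ticket:Mallory). State: wallet:Grace, ticket:Mallory
Event 10 (give wallet: Grace -> Dave). State: wallet:Dave, ticket:Mallory
Event 11 (swap ticket<->wallet: now ticket:Dave, wallet:Mallory). State: wallet:Mallory, ticket:Dave
Event 12 (give ticket: Dave -> Mallory). State: wallet:Mallory, ticket:Mallory
Event 13 (give wallet: Mallory -> Grace). State: wallet:Grace, ticket:Mallory

Final state: wallet:Grace, ticket:Mallory
Mallory holds: ticket.

Answer: ticket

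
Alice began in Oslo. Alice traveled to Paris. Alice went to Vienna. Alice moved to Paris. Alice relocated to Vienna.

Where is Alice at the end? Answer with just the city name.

Answer: Vienna

Derivation:
Tracking Alice's location:
Start: Alice is in Oslo.
After move 1: Oslo -> Paris. Alice is in Paris.
After move 2: Paris -> Vienna. Alice is in Vienna.
After move 3: Vienna -> Paris. Alice is in Paris.
After move 4: Paris -> Vienna. Alice is in Vienna.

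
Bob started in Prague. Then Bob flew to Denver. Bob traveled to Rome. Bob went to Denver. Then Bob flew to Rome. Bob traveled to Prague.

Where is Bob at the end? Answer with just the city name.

Tracking Bob's location:
Start: Bob is in Prague.
After move 1: Prague -> Denver. Bob is in Denver.
After move 2: Denver -> Rome. Bob is in Rome.
After move 3: Rome -> Denver. Bob is in Denver.
After move 4: Denver -> Rome. Bob is in Rome.
After move 5: Rome -> Prague. Bob is in Prague.

Answer: Prague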